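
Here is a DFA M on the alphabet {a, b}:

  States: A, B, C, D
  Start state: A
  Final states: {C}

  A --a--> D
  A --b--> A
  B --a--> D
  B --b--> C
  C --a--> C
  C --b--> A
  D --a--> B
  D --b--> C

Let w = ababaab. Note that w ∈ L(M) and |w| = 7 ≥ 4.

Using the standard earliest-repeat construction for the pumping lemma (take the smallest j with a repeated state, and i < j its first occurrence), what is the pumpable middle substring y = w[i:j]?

State sequence: A -a-> D -b-> C -a-> C -b-> A -a-> D -a-> B -b-> C
First repeat at step 3: C was already visited.

So i = 2, j = 3, giving x = w[0:2] = ab, y = w[2:3] = a, z = w[3:7] = baab.
Check: |xy| = 3 ≤ 4 and |y| = 1 ≥ 1. Reading y takes M from C back to C, so every xyⁱz is accepted.

a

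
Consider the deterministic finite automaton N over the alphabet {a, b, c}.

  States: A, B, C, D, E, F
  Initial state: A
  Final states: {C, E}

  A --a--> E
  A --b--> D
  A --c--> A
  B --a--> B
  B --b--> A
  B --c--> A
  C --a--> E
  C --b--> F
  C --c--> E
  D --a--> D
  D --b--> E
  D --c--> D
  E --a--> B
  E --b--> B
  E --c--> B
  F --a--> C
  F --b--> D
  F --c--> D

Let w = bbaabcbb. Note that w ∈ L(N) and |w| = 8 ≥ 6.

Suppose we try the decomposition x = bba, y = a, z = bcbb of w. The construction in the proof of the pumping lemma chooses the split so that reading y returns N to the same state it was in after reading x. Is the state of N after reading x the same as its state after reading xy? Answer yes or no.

Run of N on the first 4 characters of w = b b a a:
  step 0: A  (start)
  step 1: D  (read b: A→D)
  step 2: E  (read b: D→E)
  step 3: B  (read a: E→B)
  step 4: B  (read a: B→B)

After x (step 3): B. After xy (step 4): B.
They match, so y = a drives N around a cycle from B back to itself; pumping y any number of times keeps N in B before reading z, and xyⁱz ∈ L(N) for every i ≥ 0.

yes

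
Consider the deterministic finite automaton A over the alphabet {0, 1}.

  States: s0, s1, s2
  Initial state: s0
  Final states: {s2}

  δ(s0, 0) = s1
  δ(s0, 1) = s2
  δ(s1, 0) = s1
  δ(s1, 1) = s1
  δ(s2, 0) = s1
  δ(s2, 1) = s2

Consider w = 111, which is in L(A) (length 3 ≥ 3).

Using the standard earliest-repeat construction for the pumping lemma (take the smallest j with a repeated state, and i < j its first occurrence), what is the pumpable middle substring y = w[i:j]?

State sequence: s0 -1-> s2 -1-> s2 -1-> s2
First repeat at step 2: s2 was already visited.

So i = 1, j = 2, giving x = w[0:1] = 1, y = w[1:2] = 1, z = w[2:3] = 1.
Check: |xy| = 2 ≤ 3 and |y| = 1 ≥ 1. Reading y takes A from s2 back to s2, so every xyⁱz is accepted.
Since A has 3 states, any run of length ≥ 3 visits 3+1 states, so by pigeonhole some state repeats within the first 3 steps — that repeat gives the pumpable loop.

1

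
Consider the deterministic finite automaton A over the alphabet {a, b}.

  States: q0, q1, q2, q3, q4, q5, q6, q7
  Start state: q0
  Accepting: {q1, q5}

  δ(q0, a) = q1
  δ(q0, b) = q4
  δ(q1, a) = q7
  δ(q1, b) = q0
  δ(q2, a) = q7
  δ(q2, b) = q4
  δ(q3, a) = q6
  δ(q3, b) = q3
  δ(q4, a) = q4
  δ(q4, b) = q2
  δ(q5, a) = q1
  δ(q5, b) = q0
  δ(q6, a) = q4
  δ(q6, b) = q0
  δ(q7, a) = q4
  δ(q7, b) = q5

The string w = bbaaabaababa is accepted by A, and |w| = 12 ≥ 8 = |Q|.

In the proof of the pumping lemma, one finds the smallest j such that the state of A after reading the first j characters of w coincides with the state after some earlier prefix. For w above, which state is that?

State sequence: q0 -b-> q4 -b-> q2 -a-> q7 -a-> q4 -a-> q4 -b-> q2 -a-> q7 -a-> q4 -b-> q2 -a-> q7 -b-> q5 -a-> q1
First repeat at step 4: q4 was already visited.

The earliest repeat is at step j = 4: A is in q4, which it already visited at step i = 1.
With |Q| = 8, pigeonhole forces a state repeat no later than step 8; the substring read between the first and second visits to that state can be pumped.

q4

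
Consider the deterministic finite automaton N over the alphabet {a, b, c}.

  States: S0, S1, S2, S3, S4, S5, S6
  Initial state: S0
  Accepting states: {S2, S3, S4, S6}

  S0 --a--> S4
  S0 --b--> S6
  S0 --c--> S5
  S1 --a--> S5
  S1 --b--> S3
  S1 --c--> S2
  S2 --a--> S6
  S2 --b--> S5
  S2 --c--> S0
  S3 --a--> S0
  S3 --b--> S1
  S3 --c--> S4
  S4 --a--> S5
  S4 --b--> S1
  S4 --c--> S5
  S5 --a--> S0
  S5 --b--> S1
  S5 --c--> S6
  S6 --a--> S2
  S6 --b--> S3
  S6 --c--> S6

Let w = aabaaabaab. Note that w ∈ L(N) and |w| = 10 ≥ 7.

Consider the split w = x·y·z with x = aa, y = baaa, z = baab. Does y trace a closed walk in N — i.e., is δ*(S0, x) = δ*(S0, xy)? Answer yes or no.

no

State sequence: S0 -a-> S4 -a-> S5 -b-> S1 -a-> S5 -a-> S0 -a-> S4

After x (step 2): S5. After xy (step 6): S4.
They differ (S5 ≠ S4), so y is not a cycle from the state after x; this split is not the one the pumping-lemma construction produces, and pumping y need not keep the string in L(N).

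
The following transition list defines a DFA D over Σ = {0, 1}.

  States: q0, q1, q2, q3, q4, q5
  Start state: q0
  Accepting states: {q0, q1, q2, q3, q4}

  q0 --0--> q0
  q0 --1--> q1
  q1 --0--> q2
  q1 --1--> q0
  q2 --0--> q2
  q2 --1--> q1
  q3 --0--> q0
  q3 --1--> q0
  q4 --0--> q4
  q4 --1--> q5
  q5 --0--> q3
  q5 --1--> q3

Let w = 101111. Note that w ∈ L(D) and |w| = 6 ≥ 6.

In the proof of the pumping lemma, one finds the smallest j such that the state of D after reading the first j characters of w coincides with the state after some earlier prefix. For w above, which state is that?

q1

State sequence: q0 -1-> q1 -0-> q2 -1-> q1 -1-> q0 -1-> q1 -1-> q0
First repeat at step 3: q1 was already visited.

The earliest repeat is at step j = 3: D is in q1, which it already visited at step i = 1.
The DFA has 6 states, so the proof of the pumping lemma guarantees a repeated state among the first 6+1 visited; the segment between the two visits is the pumpable y.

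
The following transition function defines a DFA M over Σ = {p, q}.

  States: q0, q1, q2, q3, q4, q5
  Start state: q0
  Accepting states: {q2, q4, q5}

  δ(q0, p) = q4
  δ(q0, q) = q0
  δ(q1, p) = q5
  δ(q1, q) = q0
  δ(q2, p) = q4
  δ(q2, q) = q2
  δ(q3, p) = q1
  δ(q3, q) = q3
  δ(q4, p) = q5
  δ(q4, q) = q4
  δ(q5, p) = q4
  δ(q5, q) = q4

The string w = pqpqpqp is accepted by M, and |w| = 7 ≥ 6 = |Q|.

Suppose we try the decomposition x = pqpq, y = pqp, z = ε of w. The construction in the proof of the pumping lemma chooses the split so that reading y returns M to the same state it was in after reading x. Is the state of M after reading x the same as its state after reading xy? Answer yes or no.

Run of M on the first 7 characters of w = p q p q p q p:
  step 0: q0  (start)
  step 1: q4  (read p: q0→q4)
  step 2: q4  (read q: q4→q4)
  step 3: q5  (read p: q4→q5)
  step 4: q4  (read q: q5→q4)
  step 5: q5  (read p: q4→q5)
  step 6: q4  (read q: q5→q4)
  step 7: q5  (read p: q4→q5)

After x (step 4): q4. After xy (step 7): q5.
They differ (q4 ≠ q5), so y is not a cycle from the state after x; this split is not the one the pumping-lemma construction produces, and pumping y need not keep the string in L(M).

no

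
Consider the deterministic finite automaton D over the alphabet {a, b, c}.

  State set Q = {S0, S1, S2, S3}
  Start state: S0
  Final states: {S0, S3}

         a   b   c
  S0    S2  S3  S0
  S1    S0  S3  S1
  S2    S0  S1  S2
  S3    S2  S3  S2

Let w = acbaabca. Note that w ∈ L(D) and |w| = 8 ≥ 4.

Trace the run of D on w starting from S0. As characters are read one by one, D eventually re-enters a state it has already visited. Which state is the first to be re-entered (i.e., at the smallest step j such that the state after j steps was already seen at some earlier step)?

State sequence: S0 -a-> S2 -c-> S2 -b-> S1 -a-> S0 -a-> S2 -b-> S1 -c-> S1 -a-> S0
First repeat at step 2: S2 was already visited.

The earliest repeat is at step j = 2: D is in S2, which it already visited at step i = 1.
Since D has 4 states, any run of length ≥ 4 visits 4+1 states, so by pigeonhole some state repeats within the first 4 steps — that repeat gives the pumpable loop.

S2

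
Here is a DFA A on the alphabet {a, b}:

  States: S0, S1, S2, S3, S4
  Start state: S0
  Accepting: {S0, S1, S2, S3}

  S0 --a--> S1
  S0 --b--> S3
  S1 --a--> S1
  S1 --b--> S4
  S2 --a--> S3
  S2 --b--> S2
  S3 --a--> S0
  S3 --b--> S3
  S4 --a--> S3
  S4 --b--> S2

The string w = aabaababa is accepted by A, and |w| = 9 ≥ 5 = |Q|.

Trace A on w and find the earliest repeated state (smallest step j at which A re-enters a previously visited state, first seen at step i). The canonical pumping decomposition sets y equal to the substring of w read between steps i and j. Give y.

Run of A on w = a a b a a b a b a:
  step 0: S0  (start)
  step 1: S1  (read a: S0→S1)
  step 2: S1  (read a: S1→S1)   ← first repeat (S1 seen earlier)
  step 3: S4  (read b: S1→S4)
  step 4: S3  (read a: S4→S3)
  step 5: S0  (read a: S3→S0)
  step 6: S3  (read b: S0→S3)
  step 7: S0  (read a: S3→S0)
  step 8: S3  (read b: S0→S3)
  step 9: S0  (read a: S3→S0)

So i = 1, j = 2, giving x = w[0:1] = a, y = w[1:2] = a, z = w[2:9] = baababa.
Check: |xy| = 2 ≤ 5 and |y| = 1 ≥ 1. Reading y takes A from S1 back to S1, so every xyⁱz is accepted.
With |Q| = 5, pigeonhole forces a state repeat no later than step 5; the substring read between the first and second visits to that state can be pumped.

a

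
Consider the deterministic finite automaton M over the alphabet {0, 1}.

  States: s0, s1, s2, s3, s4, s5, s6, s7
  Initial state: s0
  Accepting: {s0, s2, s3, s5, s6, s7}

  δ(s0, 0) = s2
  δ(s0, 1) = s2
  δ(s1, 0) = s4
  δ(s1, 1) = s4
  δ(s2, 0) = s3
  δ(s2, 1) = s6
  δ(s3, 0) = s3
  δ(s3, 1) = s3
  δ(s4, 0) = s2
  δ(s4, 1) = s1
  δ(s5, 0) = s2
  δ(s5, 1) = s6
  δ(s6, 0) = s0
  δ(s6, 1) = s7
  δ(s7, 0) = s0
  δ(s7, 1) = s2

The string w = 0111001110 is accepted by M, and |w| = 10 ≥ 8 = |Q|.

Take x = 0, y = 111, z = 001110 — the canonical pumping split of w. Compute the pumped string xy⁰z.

0001110

xy⁰z = xz = 0·001110 = 0001110.
Reading y = 111 takes M from s2 back to s2, so after x the machine is still in s2, and z then leads to the accepting state s3. Hence 0001110 ∈ L(M).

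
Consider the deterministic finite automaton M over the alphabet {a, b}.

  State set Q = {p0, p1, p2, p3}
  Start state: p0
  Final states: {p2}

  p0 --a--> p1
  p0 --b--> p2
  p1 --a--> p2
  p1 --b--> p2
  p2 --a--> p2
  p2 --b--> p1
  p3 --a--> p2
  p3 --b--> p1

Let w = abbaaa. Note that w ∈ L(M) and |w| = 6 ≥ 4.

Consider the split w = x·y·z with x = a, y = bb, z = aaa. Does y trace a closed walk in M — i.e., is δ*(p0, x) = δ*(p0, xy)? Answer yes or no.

yes

State sequence: p0 -a-> p1 -b-> p2 -b-> p1

After x (step 1): p1. After xy (step 3): p1.
They match, so y = bb drives M around a cycle from p1 back to itself; pumping y any number of times keeps M in p1 before reading z, and xyⁱz ∈ L(M) for every i ≥ 0.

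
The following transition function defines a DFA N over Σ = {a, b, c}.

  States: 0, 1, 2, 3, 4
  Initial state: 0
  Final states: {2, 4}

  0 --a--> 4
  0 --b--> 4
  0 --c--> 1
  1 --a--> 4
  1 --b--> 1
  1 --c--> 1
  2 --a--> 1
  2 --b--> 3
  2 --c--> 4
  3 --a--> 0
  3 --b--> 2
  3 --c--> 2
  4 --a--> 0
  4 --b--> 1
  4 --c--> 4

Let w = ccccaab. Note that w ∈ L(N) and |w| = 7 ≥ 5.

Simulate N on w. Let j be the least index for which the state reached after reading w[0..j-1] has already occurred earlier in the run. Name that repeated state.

1

Run of N on w = c c c c a a b:
  step 0: 0  (start)
  step 1: 1  (read c: 0→1)
  step 2: 1  (read c: 1→1)   ← first repeat (1 seen earlier)
  step 3: 1  (read c: 1→1)
  step 4: 1  (read c: 1→1)
  step 5: 4  (read a: 1→4)
  step 6: 0  (read a: 4→0)
  step 7: 4  (read b: 0→4)

The earliest repeat is at step j = 2: N is in 1, which it already visited at step i = 1.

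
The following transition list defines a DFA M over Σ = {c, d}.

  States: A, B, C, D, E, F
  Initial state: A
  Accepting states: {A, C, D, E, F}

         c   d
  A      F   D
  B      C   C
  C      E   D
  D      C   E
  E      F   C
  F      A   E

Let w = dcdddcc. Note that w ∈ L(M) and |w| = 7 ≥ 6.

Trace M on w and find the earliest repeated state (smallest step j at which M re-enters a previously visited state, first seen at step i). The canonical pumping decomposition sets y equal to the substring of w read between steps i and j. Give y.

cd

Run of M on w = d c d d d c c:
  step 0: A  (start)
  step 1: D  (read d: A→D)
  step 2: C  (read c: D→C)
  step 3: D  (read d: C→D)   ← first repeat (D seen earlier)
  step 4: E  (read d: D→E)
  step 5: C  (read d: E→C)
  step 6: E  (read c: C→E)
  step 7: F  (read c: E→F)

So i = 1, j = 3, giving x = w[0:1] = d, y = w[1:3] = cd, z = w[3:7] = ddcc.
Check: |xy| = 3 ≤ 6 and |y| = 2 ≥ 1. Reading y takes M from D back to D, so every xyⁱz is accepted.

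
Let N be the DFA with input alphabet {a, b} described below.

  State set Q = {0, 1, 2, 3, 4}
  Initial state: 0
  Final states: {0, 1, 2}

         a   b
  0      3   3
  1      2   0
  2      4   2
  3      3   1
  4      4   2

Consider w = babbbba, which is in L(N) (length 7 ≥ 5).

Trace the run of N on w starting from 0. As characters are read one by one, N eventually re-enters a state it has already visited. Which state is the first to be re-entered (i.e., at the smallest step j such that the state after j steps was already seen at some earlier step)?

State sequence: 0 -b-> 3 -a-> 3 -b-> 1 -b-> 0 -b-> 3 -b-> 1 -a-> 2
First repeat at step 2: 3 was already visited.

The earliest repeat is at step j = 2: N is in 3, which it already visited at step i = 1.
Pumping length from the standard proof: p = 5 (the number of states). The repeated state found above gives |xy| = j ≤ 5 and |y| = j − i ≥ 1.

3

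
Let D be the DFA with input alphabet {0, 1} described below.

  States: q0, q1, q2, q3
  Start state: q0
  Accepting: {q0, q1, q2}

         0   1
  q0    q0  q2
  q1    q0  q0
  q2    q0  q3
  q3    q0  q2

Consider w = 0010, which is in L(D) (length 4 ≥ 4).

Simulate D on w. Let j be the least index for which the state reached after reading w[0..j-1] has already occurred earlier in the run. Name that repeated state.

q0

Run of D on w = 0 0 1 0:
  step 0: q0  (start)
  step 1: q0  (read 0: q0→q0)   ← first repeat (q0 seen earlier)
  step 2: q0  (read 0: q0→q0)
  step 3: q2  (read 1: q0→q2)
  step 4: q0  (read 0: q2→q0)

The earliest repeat is at step j = 1: D is in q0, which it already visited at step i = 0.
With |Q| = 4, pigeonhole forces a state repeat no later than step 4; the substring read between the first and second visits to that state can be pumped.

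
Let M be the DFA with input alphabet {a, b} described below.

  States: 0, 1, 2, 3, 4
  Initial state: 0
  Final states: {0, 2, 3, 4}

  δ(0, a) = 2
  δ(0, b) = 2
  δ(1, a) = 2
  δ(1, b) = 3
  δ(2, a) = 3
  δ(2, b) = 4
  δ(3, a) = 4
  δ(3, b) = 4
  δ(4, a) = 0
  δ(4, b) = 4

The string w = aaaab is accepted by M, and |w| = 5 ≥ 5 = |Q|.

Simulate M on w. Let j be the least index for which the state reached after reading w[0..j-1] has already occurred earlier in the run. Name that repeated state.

Run of M on w = a a a a b:
  step 0: 0  (start)
  step 1: 2  (read a: 0→2)
  step 2: 3  (read a: 2→3)
  step 3: 4  (read a: 3→4)
  step 4: 0  (read a: 4→0)   ← first repeat (0 seen earlier)
  step 5: 2  (read b: 0→2)

The earliest repeat is at step j = 4: M is in 0, which it already visited at step i = 0.
Since M has 5 states, any run of length ≥ 5 visits 5+1 states, so by pigeonhole some state repeats within the first 5 steps — that repeat gives the pumpable loop.

0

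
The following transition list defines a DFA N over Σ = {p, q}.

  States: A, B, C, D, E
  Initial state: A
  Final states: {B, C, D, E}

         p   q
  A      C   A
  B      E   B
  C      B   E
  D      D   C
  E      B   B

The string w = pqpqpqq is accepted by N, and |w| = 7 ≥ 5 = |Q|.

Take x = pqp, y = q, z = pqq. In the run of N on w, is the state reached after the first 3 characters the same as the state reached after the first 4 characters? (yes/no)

yes

Run of N on the first 4 characters of w = p q p q:
  step 0: A  (start)
  step 1: C  (read p: A→C)
  step 2: E  (read q: C→E)
  step 3: B  (read p: E→B)
  step 4: B  (read q: B→B)

After x (step 3): B. After xy (step 4): B.
They match, so y = q drives N around a cycle from B back to itself; pumping y any number of times keeps N in B before reading z, and xyⁱz ∈ L(N) for every i ≥ 0.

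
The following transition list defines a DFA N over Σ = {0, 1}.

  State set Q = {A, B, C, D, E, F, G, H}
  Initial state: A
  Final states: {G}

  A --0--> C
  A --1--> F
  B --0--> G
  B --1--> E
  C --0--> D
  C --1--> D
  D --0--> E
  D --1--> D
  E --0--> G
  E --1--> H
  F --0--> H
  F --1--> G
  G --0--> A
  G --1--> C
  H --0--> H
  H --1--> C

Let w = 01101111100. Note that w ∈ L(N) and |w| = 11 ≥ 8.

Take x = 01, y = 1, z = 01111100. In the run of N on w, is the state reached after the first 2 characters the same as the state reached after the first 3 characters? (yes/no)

yes

State sequence: A -0-> C -1-> D -1-> D

After x (step 2): D. After xy (step 3): D.
They match, so y = 1 drives N around a cycle from D back to itself; pumping y any number of times keeps N in D before reading z, and xyⁱz ∈ L(N) for every i ≥ 0.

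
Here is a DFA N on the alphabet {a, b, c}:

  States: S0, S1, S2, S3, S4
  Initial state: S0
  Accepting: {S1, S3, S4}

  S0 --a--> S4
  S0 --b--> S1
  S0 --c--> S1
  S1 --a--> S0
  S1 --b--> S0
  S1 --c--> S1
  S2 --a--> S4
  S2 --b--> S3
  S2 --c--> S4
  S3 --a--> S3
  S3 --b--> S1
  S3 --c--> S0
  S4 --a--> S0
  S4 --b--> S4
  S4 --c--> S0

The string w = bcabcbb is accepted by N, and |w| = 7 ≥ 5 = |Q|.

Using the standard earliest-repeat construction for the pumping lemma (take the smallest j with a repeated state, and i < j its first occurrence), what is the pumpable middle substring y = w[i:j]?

State sequence: S0 -b-> S1 -c-> S1 -a-> S0 -b-> S1 -c-> S1 -b-> S0 -b-> S1
First repeat at step 2: S1 was already visited.

So i = 1, j = 2, giving x = w[0:1] = b, y = w[1:2] = c, z = w[2:7] = abcbb.
Check: |xy| = 2 ≤ 5 and |y| = 1 ≥ 1. Reading y takes N from S1 back to S1, so every xyⁱz is accepted.
The DFA has 5 states, so the proof of the pumping lemma guarantees a repeated state among the first 5+1 visited; the segment between the two visits is the pumpable y.

c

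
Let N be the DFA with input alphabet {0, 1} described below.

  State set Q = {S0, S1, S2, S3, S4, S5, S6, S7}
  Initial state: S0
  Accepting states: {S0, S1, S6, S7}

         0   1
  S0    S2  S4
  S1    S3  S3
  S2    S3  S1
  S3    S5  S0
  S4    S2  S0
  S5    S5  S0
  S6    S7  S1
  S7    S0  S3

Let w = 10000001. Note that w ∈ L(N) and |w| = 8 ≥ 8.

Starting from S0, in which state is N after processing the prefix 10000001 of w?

S0

State sequence: S0 -1-> S4 -0-> S2 -0-> S3 -0-> S5 -0-> S5 -0-> S5 -0-> S5 -1-> S0

After reading 8 characters, N is in state S0.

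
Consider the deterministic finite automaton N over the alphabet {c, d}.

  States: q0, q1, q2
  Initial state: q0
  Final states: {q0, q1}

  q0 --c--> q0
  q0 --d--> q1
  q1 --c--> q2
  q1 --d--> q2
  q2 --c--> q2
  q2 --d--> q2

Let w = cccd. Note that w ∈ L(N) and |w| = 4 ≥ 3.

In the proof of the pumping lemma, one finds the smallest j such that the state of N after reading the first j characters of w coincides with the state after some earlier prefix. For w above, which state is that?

q0

Run of N on w = c c c d:
  step 0: q0  (start)
  step 1: q0  (read c: q0→q0)   ← first repeat (q0 seen earlier)
  step 2: q0  (read c: q0→q0)
  step 3: q0  (read c: q0→q0)
  step 4: q1  (read d: q0→q1)

The earliest repeat is at step j = 1: N is in q0, which it already visited at step i = 0.
With |Q| = 3, pigeonhole forces a state repeat no later than step 3; the substring read between the first and second visits to that state can be pumped.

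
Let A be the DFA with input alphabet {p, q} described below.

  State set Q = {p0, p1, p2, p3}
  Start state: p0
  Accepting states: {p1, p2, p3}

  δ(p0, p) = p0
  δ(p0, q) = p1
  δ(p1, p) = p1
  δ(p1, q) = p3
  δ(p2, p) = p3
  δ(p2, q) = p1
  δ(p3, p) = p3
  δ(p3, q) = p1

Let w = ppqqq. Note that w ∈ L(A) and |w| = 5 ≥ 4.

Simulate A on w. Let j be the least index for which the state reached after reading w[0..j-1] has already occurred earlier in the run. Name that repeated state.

p0

State sequence: p0 -p-> p0 -p-> p0 -q-> p1 -q-> p3 -q-> p1
First repeat at step 1: p0 was already visited.

The earliest repeat is at step j = 1: A is in p0, which it already visited at step i = 0.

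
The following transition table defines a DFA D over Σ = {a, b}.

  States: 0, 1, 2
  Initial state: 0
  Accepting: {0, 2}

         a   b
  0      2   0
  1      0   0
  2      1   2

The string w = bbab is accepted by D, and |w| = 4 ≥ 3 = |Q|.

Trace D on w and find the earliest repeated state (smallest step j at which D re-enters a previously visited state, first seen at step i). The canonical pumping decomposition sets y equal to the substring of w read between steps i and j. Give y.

State sequence: 0 -b-> 0 -b-> 0 -a-> 2 -b-> 2
First repeat at step 1: 0 was already visited.

So i = 0, j = 1, giving x = w[0:0] = ε, y = w[0:1] = b, z = w[1:4] = bab.
Check: |xy| = 1 ≤ 3 and |y| = 1 ≥ 1. Reading y takes D from 0 back to 0, so every xyⁱz is accepted.

b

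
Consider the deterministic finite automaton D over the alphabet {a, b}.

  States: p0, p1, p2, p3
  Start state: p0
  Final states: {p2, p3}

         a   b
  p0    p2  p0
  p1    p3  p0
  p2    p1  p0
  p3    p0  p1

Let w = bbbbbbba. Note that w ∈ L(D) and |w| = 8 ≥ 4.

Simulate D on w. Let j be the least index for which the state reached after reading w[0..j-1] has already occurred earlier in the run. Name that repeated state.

p0

Run of D on w = b b b b b b b a:
  step 0: p0  (start)
  step 1: p0  (read b: p0→p0)   ← first repeat (p0 seen earlier)
  step 2: p0  (read b: p0→p0)
  step 3: p0  (read b: p0→p0)
  step 4: p0  (read b: p0→p0)
  step 5: p0  (read b: p0→p0)
  step 6: p0  (read b: p0→p0)
  step 7: p0  (read b: p0→p0)
  step 8: p2  (read a: p0→p2)

The earliest repeat is at step j = 1: D is in p0, which it already visited at step i = 0.
With |Q| = 4, pigeonhole forces a state repeat no later than step 4; the substring read between the first and second visits to that state can be pumped.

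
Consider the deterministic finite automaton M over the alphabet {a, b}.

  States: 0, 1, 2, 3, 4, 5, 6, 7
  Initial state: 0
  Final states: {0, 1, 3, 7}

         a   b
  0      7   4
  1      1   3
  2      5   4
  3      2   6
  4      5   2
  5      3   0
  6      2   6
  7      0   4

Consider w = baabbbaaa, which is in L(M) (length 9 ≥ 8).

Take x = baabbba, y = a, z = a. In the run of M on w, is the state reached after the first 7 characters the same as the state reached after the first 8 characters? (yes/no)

no

State sequence: 0 -b-> 4 -a-> 5 -a-> 3 -b-> 6 -b-> 6 -b-> 6 -a-> 2 -a-> 5

After x (step 7): 2. After xy (step 8): 5.
They differ (2 ≠ 5), so y is not a cycle from the state after x; this split is not the one the pumping-lemma construction produces, and pumping y need not keep the string in L(M).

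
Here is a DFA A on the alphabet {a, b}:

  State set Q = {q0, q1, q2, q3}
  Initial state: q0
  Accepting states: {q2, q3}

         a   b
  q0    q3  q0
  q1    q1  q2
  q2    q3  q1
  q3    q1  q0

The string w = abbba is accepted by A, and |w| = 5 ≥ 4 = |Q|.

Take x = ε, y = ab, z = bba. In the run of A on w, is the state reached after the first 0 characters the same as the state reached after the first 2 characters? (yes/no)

yes

Run of A on the first 2 characters of w = a b:
  step 0: q0  (start)
  step 1: q3  (read a: q0→q3)
  step 2: q0  (read b: q3→q0)

After x (step 0): q0. After xy (step 2): q0.
They match, so y = ab drives A around a cycle from q0 back to itself; pumping y any number of times keeps A in q0 before reading z, and xyⁱz ∈ L(A) for every i ≥ 0.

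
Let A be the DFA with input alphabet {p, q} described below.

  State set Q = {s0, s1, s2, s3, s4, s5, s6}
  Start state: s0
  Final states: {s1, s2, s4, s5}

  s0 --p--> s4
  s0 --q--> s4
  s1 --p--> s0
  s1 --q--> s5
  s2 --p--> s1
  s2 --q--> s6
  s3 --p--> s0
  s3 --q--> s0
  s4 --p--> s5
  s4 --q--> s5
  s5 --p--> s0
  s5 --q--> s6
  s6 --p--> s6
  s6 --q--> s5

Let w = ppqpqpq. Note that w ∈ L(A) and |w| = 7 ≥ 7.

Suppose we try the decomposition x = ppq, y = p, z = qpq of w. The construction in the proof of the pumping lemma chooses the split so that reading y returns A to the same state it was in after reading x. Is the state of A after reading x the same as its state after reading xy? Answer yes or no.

Run of A on the first 4 characters of w = p p q p:
  step 0: s0  (start)
  step 1: s4  (read p: s0→s4)
  step 2: s5  (read p: s4→s5)
  step 3: s6  (read q: s5→s6)
  step 4: s6  (read p: s6→s6)

After x (step 3): s6. After xy (step 4): s6.
They match, so y = p drives A around a cycle from s6 back to itself; pumping y any number of times keeps A in s6 before reading z, and xyⁱz ∈ L(A) for every i ≥ 0.

yes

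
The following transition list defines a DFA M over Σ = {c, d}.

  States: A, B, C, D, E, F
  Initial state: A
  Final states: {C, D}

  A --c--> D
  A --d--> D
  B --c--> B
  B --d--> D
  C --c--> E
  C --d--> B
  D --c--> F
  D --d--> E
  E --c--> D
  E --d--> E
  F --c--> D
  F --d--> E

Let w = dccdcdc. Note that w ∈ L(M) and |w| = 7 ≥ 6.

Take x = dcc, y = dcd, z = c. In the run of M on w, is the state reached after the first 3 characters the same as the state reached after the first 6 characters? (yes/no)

State sequence: A -d-> D -c-> F -c-> D -d-> E -c-> D -d-> E

After x (step 3): D. After xy (step 6): E.
They differ (D ≠ E), so y is not a cycle from the state after x; this split is not the one the pumping-lemma construction produces, and pumping y need not keep the string in L(M).

no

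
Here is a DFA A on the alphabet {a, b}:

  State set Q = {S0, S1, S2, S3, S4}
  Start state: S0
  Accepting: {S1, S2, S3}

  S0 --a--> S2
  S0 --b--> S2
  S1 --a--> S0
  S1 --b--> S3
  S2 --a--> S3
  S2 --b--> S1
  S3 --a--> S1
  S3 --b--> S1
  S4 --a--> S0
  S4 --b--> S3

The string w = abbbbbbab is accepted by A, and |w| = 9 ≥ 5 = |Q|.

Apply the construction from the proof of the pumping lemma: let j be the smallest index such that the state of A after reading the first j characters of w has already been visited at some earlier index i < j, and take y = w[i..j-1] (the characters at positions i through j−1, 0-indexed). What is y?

State sequence: S0 -a-> S2 -b-> S1 -b-> S3 -b-> S1 -b-> S3 -b-> S1 -b-> S3 -a-> S1 -b-> S3
First repeat at step 4: S1 was already visited.

So i = 2, j = 4, giving x = w[0:2] = ab, y = w[2:4] = bb, z = w[4:9] = bbbab.
Check: |xy| = 4 ≤ 5 and |y| = 2 ≥ 1. Reading y takes A from S1 back to S1, so every xyⁱz is accepted.

bb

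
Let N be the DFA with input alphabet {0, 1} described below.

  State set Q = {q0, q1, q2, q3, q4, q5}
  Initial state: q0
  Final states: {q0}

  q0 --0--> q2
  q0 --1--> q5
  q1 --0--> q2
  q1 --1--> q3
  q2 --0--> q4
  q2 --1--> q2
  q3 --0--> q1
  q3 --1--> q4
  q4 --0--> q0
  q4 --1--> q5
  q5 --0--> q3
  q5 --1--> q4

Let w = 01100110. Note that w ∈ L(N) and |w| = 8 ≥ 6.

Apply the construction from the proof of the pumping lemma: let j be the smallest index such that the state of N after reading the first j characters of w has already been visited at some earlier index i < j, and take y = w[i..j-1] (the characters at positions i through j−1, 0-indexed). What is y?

1

Run of N on w = 0 1 1 0 0 1 1 0:
  step 0: q0  (start)
  step 1: q2  (read 0: q0→q2)
  step 2: q2  (read 1: q2→q2)   ← first repeat (q2 seen earlier)
  step 3: q2  (read 1: q2→q2)
  step 4: q4  (read 0: q2→q4)
  step 5: q0  (read 0: q4→q0)
  step 6: q5  (read 1: q0→q5)
  step 7: q4  (read 1: q5→q4)
  step 8: q0  (read 0: q4→q0)

So i = 1, j = 2, giving x = w[0:1] = 0, y = w[1:2] = 1, z = w[2:8] = 100110.
Check: |xy| = 2 ≤ 6 and |y| = 1 ≥ 1. Reading y takes N from q2 back to q2, so every xyⁱz is accepted.
Since N has 6 states, any run of length ≥ 6 visits 6+1 states, so by pigeonhole some state repeats within the first 6 steps — that repeat gives the pumpable loop.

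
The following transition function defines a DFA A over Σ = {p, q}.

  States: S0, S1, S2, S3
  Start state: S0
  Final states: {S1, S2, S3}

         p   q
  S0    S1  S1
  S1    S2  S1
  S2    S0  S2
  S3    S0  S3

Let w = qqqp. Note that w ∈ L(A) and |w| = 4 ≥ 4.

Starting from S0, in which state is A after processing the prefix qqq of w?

Run of A on the first 3 characters of w = q q q:
  step 0: S0  (start)
  step 1: S1  (read q: S0→S1)
  step 2: S1  (read q: S1→S1)
  step 3: S1  (read q: S1→S1)

After reading 3 characters, A is in state S1.

S1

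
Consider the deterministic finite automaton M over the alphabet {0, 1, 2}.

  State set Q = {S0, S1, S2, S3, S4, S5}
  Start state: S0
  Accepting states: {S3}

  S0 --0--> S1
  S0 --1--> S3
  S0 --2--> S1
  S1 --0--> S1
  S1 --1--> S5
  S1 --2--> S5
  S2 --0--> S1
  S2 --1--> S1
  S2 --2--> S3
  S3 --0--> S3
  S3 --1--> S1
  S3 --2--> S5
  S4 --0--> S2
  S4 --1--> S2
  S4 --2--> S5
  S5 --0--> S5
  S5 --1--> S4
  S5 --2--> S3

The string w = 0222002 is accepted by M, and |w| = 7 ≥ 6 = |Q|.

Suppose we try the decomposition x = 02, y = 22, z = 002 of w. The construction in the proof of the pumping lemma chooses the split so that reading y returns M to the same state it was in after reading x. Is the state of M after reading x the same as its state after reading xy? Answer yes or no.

Run of M on the first 4 characters of w = 0 2 2 2:
  step 0: S0  (start)
  step 1: S1  (read 0: S0→S1)
  step 2: S5  (read 2: S1→S5)
  step 3: S3  (read 2: S5→S3)
  step 4: S5  (read 2: S3→S5)

After x (step 2): S5. After xy (step 4): S5.
They match, so y = 22 drives M around a cycle from S5 back to itself; pumping y any number of times keeps M in S5 before reading z, and xyⁱz ∈ L(M) for every i ≥ 0.

yes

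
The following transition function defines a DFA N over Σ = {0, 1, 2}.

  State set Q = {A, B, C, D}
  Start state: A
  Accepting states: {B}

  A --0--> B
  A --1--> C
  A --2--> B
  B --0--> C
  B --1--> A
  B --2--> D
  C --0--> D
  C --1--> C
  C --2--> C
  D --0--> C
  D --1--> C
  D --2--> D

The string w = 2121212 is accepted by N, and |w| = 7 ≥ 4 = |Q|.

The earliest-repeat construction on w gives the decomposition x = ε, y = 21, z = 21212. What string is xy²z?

212121212

xy^2z = ε·21·21·21212 = 212121212.
Reading y = 21 takes N from A back to A, so after x·y·y the machine is still in A, and z then leads to the accepting state B. Hence 212121212 ∈ L(N).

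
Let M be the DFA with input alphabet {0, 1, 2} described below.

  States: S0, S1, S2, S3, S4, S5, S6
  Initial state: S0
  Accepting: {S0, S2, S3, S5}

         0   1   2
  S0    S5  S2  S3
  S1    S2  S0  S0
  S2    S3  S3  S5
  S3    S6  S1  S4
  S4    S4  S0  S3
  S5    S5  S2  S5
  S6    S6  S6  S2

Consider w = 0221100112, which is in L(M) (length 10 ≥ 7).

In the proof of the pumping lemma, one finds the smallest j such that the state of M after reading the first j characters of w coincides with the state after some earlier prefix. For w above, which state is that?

State sequence: S0 -0-> S5 -2-> S5 -2-> S5 -1-> S2 -1-> S3 -0-> S6 -0-> S6 -1-> S6 -1-> S6 -2-> S2
First repeat at step 2: S5 was already visited.

The earliest repeat is at step j = 2: M is in S5, which it already visited at step i = 1.
Pumping length from the standard proof: p = 7 (the number of states). The repeated state found above gives |xy| = j ≤ 7 and |y| = j − i ≥ 1.

S5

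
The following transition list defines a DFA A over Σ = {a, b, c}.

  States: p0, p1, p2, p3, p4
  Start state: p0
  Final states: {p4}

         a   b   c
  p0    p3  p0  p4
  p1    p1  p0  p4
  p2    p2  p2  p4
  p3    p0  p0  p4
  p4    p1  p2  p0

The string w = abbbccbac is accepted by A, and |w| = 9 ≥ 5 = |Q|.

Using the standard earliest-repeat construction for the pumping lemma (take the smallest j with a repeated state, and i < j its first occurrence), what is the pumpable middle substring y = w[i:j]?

Run of A on w = a b b b c c b a c:
  step 0: p0  (start)
  step 1: p3  (read a: p0→p3)
  step 2: p0  (read b: p3→p0)   ← first repeat (p0 seen earlier)
  step 3: p0  (read b: p0→p0)
  step 4: p0  (read b: p0→p0)
  step 5: p4  (read c: p0→p4)
  step 6: p0  (read c: p4→p0)
  step 7: p0  (read b: p0→p0)
  step 8: p3  (read a: p0→p3)
  step 9: p4  (read c: p3→p4)

So i = 0, j = 2, giving x = w[0:0] = ε, y = w[0:2] = ab, z = w[2:9] = bbccbac.
Check: |xy| = 2 ≤ 5 and |y| = 2 ≥ 1. Reading y takes A from p0 back to p0, so every xyⁱz is accepted.
With |Q| = 5, pigeonhole forces a state repeat no later than step 5; the substring read between the first and second visits to that state can be pumped.

ab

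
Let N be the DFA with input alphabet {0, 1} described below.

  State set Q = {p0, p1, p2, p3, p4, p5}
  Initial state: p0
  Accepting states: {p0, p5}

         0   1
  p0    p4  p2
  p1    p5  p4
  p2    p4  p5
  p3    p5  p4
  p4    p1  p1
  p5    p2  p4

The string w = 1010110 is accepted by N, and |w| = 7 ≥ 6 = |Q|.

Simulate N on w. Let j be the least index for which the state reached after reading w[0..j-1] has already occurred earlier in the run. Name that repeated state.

p4

State sequence: p0 -1-> p2 -0-> p4 -1-> p1 -0-> p5 -1-> p4 -1-> p1 -0-> p5
First repeat at step 5: p4 was already visited.

The earliest repeat is at step j = 5: N is in p4, which it already visited at step i = 2.
Pumping length from the standard proof: p = 6 (the number of states). The repeated state found above gives |xy| = j ≤ 6 and |y| = j − i ≥ 1.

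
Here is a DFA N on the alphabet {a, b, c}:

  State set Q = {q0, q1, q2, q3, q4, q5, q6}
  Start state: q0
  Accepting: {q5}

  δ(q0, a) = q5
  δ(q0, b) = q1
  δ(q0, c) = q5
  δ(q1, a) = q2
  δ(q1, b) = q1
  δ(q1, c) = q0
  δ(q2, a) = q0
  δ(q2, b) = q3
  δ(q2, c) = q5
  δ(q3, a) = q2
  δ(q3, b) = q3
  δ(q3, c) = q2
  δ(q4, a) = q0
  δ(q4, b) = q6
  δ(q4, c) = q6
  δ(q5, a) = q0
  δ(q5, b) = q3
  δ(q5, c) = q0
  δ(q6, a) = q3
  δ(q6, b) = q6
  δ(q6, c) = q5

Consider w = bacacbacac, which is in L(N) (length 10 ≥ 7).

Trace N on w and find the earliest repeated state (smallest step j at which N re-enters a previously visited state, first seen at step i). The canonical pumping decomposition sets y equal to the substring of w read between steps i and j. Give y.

Run of N on w = b a c a c b a c a c:
  step 0: q0  (start)
  step 1: q1  (read b: q0→q1)
  step 2: q2  (read a: q1→q2)
  step 3: q5  (read c: q2→q5)
  step 4: q0  (read a: q5→q0)   ← first repeat (q0 seen earlier)
  step 5: q5  (read c: q0→q5)
  step 6: q3  (read b: q5→q3)
  step 7: q2  (read a: q3→q2)
  step 8: q5  (read c: q2→q5)
  step 9: q0  (read a: q5→q0)
  step 10: q5  (read c: q0→q5)

So i = 0, j = 4, giving x = w[0:0] = ε, y = w[0:4] = baca, z = w[4:10] = cbacac.
Check: |xy| = 4 ≤ 7 and |y| = 4 ≥ 1. Reading y takes N from q0 back to q0, so every xyⁱz is accepted.

baca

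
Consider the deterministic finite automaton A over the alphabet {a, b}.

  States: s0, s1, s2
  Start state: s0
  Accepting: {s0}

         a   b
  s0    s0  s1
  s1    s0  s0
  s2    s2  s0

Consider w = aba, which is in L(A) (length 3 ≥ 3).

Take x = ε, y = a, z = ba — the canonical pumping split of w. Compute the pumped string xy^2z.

aaba

xy^2z = ε·a·a·ba = aaba.
Reading y = a takes A from s0 back to s0, so after x·y·y the machine is still in s0, and z then leads to the accepting state s0. Hence aaba ∈ L(A).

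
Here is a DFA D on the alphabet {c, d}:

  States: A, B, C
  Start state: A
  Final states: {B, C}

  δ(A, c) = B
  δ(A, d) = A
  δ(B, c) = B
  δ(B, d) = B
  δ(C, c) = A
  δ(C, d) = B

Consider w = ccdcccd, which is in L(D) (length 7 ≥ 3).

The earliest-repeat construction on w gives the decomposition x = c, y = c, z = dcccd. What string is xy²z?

cccdcccd

xy^2z = c·c·c·dcccd = cccdcccd.
Reading y = c takes D from B back to B, so after x·y·y the machine is still in B, and z then leads to the accepting state B. Hence cccdcccd ∈ L(D).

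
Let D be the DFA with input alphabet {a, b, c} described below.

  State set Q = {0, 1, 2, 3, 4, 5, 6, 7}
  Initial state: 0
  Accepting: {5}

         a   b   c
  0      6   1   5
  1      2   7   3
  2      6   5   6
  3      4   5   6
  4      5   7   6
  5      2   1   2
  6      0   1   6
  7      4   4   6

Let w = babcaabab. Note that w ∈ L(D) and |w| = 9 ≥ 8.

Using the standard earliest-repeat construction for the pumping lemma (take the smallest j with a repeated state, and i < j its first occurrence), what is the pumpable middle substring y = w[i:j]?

bc

State sequence: 0 -b-> 1 -a-> 2 -b-> 5 -c-> 2 -a-> 6 -a-> 0 -b-> 1 -a-> 2 -b-> 5
First repeat at step 4: 2 was already visited.

So i = 2, j = 4, giving x = w[0:2] = ba, y = w[2:4] = bc, z = w[4:9] = aabab.
Check: |xy| = 4 ≤ 8 and |y| = 2 ≥ 1. Reading y takes D from 2 back to 2, so every xyⁱz is accepted.
With |Q| = 8, pigeonhole forces a state repeat no later than step 8; the substring read between the first and second visits to that state can be pumped.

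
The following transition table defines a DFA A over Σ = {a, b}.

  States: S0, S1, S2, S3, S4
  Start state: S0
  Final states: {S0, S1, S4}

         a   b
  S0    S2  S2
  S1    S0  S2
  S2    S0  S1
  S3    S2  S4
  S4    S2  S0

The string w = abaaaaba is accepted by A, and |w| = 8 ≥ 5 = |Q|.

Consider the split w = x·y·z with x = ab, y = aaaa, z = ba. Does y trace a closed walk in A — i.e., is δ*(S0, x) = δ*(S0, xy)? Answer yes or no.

no

Run of A on the first 6 characters of w = a b a a a a:
  step 0: S0  (start)
  step 1: S2  (read a: S0→S2)
  step 2: S1  (read b: S2→S1)
  step 3: S0  (read a: S1→S0)
  step 4: S2  (read a: S0→S2)
  step 5: S0  (read a: S2→S0)
  step 6: S2  (read a: S0→S2)

After x (step 2): S1. After xy (step 6): S2.
They differ (S1 ≠ S2), so y is not a cycle from the state after x; this split is not the one the pumping-lemma construction produces, and pumping y need not keep the string in L(A).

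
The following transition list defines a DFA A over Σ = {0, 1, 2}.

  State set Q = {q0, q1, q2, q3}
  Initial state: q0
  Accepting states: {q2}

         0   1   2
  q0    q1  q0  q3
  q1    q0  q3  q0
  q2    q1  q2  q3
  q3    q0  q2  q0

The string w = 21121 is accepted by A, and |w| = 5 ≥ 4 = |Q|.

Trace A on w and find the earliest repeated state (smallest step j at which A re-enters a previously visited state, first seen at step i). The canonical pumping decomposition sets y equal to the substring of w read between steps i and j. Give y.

1

State sequence: q0 -2-> q3 -1-> q2 -1-> q2 -2-> q3 -1-> q2
First repeat at step 3: q2 was already visited.

So i = 2, j = 3, giving x = w[0:2] = 21, y = w[2:3] = 1, z = w[3:5] = 21.
Check: |xy| = 3 ≤ 4 and |y| = 1 ≥ 1. Reading y takes A from q2 back to q2, so every xyⁱz is accepted.
The DFA has 4 states, so the proof of the pumping lemma guarantees a repeated state among the first 4+1 visited; the segment between the two visits is the pumpable y.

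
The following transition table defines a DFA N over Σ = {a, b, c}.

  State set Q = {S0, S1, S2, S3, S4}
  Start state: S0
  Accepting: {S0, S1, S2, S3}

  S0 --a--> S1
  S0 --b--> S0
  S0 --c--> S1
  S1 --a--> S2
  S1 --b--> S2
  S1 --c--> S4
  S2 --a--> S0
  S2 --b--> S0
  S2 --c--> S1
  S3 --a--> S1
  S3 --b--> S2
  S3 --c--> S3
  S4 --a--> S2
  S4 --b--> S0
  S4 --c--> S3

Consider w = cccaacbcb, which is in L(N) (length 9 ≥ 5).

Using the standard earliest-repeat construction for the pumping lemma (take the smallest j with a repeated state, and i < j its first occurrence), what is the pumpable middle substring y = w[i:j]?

cca

Run of N on w = c c c a a c b c b:
  step 0: S0  (start)
  step 1: S1  (read c: S0→S1)
  step 2: S4  (read c: S1→S4)
  step 3: S3  (read c: S4→S3)
  step 4: S1  (read a: S3→S1)   ← first repeat (S1 seen earlier)
  step 5: S2  (read a: S1→S2)
  step 6: S1  (read c: S2→S1)
  step 7: S2  (read b: S1→S2)
  step 8: S1  (read c: S2→S1)
  step 9: S2  (read b: S1→S2)

So i = 1, j = 4, giving x = w[0:1] = c, y = w[1:4] = cca, z = w[4:9] = acbcb.
Check: |xy| = 4 ≤ 5 and |y| = 3 ≥ 1. Reading y takes N from S1 back to S1, so every xyⁱz is accepted.
The DFA has 5 states, so the proof of the pumping lemma guarantees a repeated state among the first 5+1 visited; the segment between the two visits is the pumpable y.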